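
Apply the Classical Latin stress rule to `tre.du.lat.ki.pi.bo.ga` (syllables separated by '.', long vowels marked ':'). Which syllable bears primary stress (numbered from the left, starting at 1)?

5

Classical Latin: stress the penult if heavy (long vowel or closed), else the antepenult.
Weights: 5 pi L, 6 bo L, 7 ga L.
The penult (syllable 6, bo) is light, so stress falls on the antepenult (syllable 5, pi).
Stress on syllable 5: tre.du.lat.ki.ˈpi.bo.ga.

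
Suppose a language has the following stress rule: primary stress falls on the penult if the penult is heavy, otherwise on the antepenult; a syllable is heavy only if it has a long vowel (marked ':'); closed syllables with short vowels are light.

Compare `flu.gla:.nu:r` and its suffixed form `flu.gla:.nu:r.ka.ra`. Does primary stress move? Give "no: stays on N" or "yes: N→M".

yes: 2→3

Base `flu.gla:.nu:r` (3 syllables):
  Weights: 1 flu L, 2 gla: H, 3 nu:r H.
  The penult (syllable 2, gla:) is heavy, so it takes stress.
  → primary stress on syllable 2.
Suffixed `flu.gla:.nu:r.ka.ra` (5 syllables):
  Weights: 3 nu:r H, 4 ka L, 5 ra L.
  The penult (syllable 4, ka) is light, so stress falls on the antepenult (syllable 3, nu:r).
  → primary stress on syllable 3.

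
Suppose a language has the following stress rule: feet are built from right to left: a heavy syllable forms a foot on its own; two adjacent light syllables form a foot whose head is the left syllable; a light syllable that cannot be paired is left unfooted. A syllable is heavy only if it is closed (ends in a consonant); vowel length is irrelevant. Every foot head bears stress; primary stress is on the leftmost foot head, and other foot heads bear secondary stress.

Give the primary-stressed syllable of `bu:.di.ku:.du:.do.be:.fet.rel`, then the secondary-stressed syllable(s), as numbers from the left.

primary 1, secondary 3, 5, 7, 8

Weights: 1 bu: L, 2 di L, 3 ku: L, 4 du: L, 5 do L, 6 be: L, 7 fet H, 8 rel H.
Parse right to left (heavy = foot alone; LL = one foot; stranded L unfooted): (ˈbu:.di) (ˈku:.du:) (ˈdo.be:) (ˈfet) (ˈrel).
Foot heads: 1, 3, 5, 7, 8.
Primary stress on the leftmost head = syllable 1.
Secondary stress on 3, 5, 7, 8: ˈbu:.di.ˌku:.du:.ˌdo.be:.ˌfet.ˌrel.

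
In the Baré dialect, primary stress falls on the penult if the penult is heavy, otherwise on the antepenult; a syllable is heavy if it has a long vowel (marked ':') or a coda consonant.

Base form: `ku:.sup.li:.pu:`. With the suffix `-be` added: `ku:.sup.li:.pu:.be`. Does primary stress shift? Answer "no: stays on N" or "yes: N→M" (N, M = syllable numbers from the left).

Base `ku:.sup.li:.pu:` (4 syllables):
  Weights: 2 sup H, 3 li: H, 4 pu: H.
  The penult (syllable 3, li:) is heavy, so it takes stress.
  → primary stress on syllable 3.
Suffixed `ku:.sup.li:.pu:.be` (5 syllables):
  Weights: 3 li: H, 4 pu: H, 5 be L.
  The penult (syllable 4, pu:) is heavy, so it takes stress.
  → primary stress on syllable 4.

yes: 3→4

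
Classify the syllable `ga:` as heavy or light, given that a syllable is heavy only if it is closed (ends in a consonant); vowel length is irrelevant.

`ga:`: long vowel, open (no coda). Open (no coda) → light.

light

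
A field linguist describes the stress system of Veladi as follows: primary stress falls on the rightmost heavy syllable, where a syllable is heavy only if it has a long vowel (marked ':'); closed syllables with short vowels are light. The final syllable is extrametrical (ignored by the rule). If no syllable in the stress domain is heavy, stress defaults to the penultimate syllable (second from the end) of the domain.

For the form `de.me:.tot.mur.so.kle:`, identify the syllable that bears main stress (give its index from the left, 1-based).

2

The final syllable (6, kle:) is extrametrical; the stress domain is syllables 1–5.
Weights: 1 de L, 2 me: H, 3 tot L, 4 mur L, 5 so L.
Heavy syllables in the domain: 2. The rightmost is syllable 2 (me:).
Primary stress: syllable 2 → de.ˈme:.tot.mur.so.kle:.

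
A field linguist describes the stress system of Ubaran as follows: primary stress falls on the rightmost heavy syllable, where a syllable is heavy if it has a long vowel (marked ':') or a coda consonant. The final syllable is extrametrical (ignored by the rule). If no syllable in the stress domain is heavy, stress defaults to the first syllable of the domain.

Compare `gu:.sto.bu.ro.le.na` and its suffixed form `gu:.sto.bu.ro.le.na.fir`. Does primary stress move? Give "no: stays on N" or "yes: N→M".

no: stays on 1

Base `gu:.sto.bu.ro.le.na` (6 syllables):
  The final syllable (6, na) is extrametrical; the stress domain is syllables 1–5.
  Weights: 1 gu: H, 2 sto L, 3 bu L, 4 ro L, 5 le L.
  Heavy syllables in the domain: 1. The rightmost is syllable 1 (gu:).
  → primary stress on syllable 1.
Suffixed `gu:.sto.bu.ro.le.na.fir` (7 syllables):
  The final syllable (7, fir) is extrametrical; the stress domain is syllables 1–6.
  Weights: 1 gu: H, 2 sto L, 3 bu L, 4 ro L, 5 le L, 6 na L.
  Heavy syllables in the domain: 1. The rightmost is syllable 1 (gu:).
  → primary stress on syllable 1.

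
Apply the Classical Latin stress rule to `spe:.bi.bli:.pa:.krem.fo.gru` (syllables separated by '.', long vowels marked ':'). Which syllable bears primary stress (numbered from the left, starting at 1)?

5

Classical Latin: stress the penult if heavy (long vowel or closed), else the antepenult.
Weights: 5 krem H, 6 fo L, 7 gru L.
The penult (syllable 6, fo) is light, so stress falls on the antepenult (syllable 5, krem).
Stress on syllable 5: spe:.bi.bli:.pa:.ˈkrem.fo.gru.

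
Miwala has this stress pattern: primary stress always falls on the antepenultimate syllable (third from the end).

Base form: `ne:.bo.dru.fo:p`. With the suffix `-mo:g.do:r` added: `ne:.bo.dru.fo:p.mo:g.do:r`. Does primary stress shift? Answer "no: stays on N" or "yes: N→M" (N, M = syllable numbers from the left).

Base `ne:.bo.dru.fo:p` (4 syllables):
  The word has 4 syllables; the antepenultimate syllable (third from the end) is syllable 2 (bo).
  → primary stress on syllable 2.
Suffixed `ne:.bo.dru.fo:p.mo:g.do:r` (6 syllables):
  The word has 6 syllables; the antepenultimate syllable (third from the end) is syllable 4 (fo:p).
  → primary stress on syllable 4.

yes: 2→4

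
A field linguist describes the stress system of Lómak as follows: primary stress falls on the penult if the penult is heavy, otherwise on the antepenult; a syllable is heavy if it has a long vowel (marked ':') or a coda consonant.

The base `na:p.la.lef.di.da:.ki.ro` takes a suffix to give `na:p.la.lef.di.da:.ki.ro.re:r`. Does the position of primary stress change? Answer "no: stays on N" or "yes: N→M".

yes: 5→6

Base `na:p.la.lef.di.da:.ki.ro` (7 syllables):
  Weights: 5 da: H, 6 ki L, 7 ro L.
  The penult (syllable 6, ki) is light, so stress falls on the antepenult (syllable 5, da:).
  → primary stress on syllable 5.
Suffixed `na:p.la.lef.di.da:.ki.ro.re:r` (8 syllables):
  Weights: 6 ki L, 7 ro L, 8 re:r H.
  The penult (syllable 7, ro) is light, so stress falls on the antepenult (syllable 6, ki).
  → primary stress on syllable 6.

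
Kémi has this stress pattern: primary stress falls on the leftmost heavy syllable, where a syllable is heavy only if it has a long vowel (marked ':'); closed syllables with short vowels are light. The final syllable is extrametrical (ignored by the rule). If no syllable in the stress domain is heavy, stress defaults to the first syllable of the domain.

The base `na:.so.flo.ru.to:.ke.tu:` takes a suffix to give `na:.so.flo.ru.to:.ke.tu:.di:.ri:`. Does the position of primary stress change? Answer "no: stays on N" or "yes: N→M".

Base `na:.so.flo.ru.to:.ke.tu:` (7 syllables):
  The final syllable (7, tu:) is extrametrical; the stress domain is syllables 1–6.
  Weights: 1 na: H, 2 so L, 3 flo L, 4 ru L, 5 to: H, 6 ke L.
  Heavy syllables in the domain: 1, 5. The leftmost is syllable 1 (na:).
  → primary stress on syllable 1.
Suffixed `na:.so.flo.ru.to:.ke.tu:.di:.ri:` (9 syllables):
  The final syllable (9, ri:) is extrametrical; the stress domain is syllables 1–8.
  Weights: 1 na: H, 2 so L, 3 flo L, 4 ru L, 5 to: H, 6 ke L, 7 tu: H, 8 di: H.
  Heavy syllables in the domain: 1, 5, 7, 8. The leftmost is syllable 1 (na:).
  → primary stress on syllable 1.

no: stays on 1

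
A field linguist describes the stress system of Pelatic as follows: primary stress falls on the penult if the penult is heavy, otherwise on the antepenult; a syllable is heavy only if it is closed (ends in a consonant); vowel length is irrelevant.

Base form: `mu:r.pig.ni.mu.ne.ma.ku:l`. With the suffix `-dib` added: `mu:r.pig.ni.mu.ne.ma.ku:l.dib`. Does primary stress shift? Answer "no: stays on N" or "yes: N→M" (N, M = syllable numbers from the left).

Base `mu:r.pig.ni.mu.ne.ma.ku:l` (7 syllables):
  Weights: 5 ne L, 6 ma L, 7 ku:l H.
  The penult (syllable 6, ma) is light, so stress falls on the antepenult (syllable 5, ne).
  → primary stress on syllable 5.
Suffixed `mu:r.pig.ni.mu.ne.ma.ku:l.dib` (8 syllables):
  Weights: 6 ma L, 7 ku:l H, 8 dib H.
  The penult (syllable 7, ku:l) is heavy, so it takes stress.
  → primary stress on syllable 7.

yes: 5→7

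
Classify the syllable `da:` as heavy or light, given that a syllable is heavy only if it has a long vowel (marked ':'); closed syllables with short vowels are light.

heavy

`da:`: long vowel, open (no coda). Long vowel → heavy.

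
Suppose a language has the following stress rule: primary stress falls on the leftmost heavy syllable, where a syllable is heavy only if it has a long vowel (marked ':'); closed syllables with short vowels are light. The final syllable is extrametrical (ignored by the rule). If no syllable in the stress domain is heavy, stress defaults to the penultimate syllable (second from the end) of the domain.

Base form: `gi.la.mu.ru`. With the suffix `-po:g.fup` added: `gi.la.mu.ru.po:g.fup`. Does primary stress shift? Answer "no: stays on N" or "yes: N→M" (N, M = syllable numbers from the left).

Base `gi.la.mu.ru` (4 syllables):
  The final syllable (4, ru) is extrametrical; the stress domain is syllables 1–3.
  Weights: 1 gi L, 2 la L, 3 mu L.
  No heavy syllable in the domain; default to the penultimate syllable (second from the end) of the domain = syllable 2.
  → primary stress on syllable 2.
Suffixed `gi.la.mu.ru.po:g.fup` (6 syllables):
  The final syllable (6, fup) is extrametrical; the stress domain is syllables 1–5.
  Weights: 1 gi L, 2 la L, 3 mu L, 4 ru L, 5 po:g H.
  Heavy syllables in the domain: 5. The leftmost is syllable 5 (po:g).
  → primary stress on syllable 5.

yes: 2→5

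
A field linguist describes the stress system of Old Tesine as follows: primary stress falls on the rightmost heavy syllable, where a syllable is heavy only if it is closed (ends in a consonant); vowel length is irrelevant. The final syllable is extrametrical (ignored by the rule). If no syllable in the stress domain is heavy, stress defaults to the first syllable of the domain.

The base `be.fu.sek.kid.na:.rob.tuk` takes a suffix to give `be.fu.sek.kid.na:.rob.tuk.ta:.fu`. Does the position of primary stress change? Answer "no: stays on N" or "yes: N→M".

Base `be.fu.sek.kid.na:.rob.tuk` (7 syllables):
  The final syllable (7, tuk) is extrametrical; the stress domain is syllables 1–6.
  Weights: 1 be L, 2 fu L, 3 sek H, 4 kid H, 5 na: L, 6 rob H.
  Heavy syllables in the domain: 3, 4, 6. The rightmost is syllable 6 (rob).
  → primary stress on syllable 6.
Suffixed `be.fu.sek.kid.na:.rob.tuk.ta:.fu` (9 syllables):
  The final syllable (9, fu) is extrametrical; the stress domain is syllables 1–8.
  Weights: 1 be L, 2 fu L, 3 sek H, 4 kid H, 5 na: L, 6 rob H, 7 tuk H, 8 ta: L.
  Heavy syllables in the domain: 3, 4, 6, 7. The rightmost is syllable 7 (tuk).
  → primary stress on syllable 7.

yes: 6→7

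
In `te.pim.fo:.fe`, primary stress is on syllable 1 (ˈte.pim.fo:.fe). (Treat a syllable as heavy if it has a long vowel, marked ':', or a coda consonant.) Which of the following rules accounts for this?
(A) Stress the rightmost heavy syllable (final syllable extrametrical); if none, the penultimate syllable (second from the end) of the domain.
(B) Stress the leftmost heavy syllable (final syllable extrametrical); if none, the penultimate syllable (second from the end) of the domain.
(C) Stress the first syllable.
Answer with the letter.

Rule A → syllable 3 (observed: 1).
Rule B → syllable 2 (observed: 1).
Rule C → syllable 1 ✓.

C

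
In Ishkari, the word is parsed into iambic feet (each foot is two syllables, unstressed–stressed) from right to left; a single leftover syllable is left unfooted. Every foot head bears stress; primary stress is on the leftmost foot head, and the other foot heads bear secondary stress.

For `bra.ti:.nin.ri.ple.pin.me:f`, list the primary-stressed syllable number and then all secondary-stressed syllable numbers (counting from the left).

primary 3, secondary 5, 7

Parse right to left into iambic (σˈσ) feet: bra (ti:.ˈnin) (ri.ˈple) (pin.ˈme:f). Syllable 1 is left unfooted.
Foot heads (stressed positions): 3, 5, 7.
End Rule Leftmost: primary stress on the leftmost head = syllable 3.
Secondary stress on 5, 7: bra.ti:.ˈnin.ri.ˌple.pin.ˌme:f.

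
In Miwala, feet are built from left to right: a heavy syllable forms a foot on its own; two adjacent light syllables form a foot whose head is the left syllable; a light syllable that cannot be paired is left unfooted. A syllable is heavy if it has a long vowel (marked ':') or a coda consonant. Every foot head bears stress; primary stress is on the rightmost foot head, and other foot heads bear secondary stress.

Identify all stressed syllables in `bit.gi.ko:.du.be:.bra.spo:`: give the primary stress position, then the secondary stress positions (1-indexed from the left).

primary 7, secondary 1, 3, 5

Weights: 1 bit H, 2 gi L, 3 ko: H, 4 du L, 5 be: H, 6 bra L, 7 spo: H.
Parse left to right (heavy = foot alone; LL = one foot; stranded L unfooted): (ˈbit) gi (ˈko:) du (ˈbe:) bra (ˈspo:).
Foot heads: 1, 3, 5, 7.
Primary stress on the rightmost head = syllable 7.
Secondary stress on 1, 3, 5: ˌbit.gi.ˌko:.du.ˌbe:.bra.ˈspo:.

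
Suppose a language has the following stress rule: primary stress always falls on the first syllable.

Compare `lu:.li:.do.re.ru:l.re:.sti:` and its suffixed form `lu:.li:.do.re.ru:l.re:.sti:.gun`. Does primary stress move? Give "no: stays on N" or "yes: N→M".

Base `lu:.li:.do.re.ru:l.re:.sti:` (7 syllables):
  The word has 7 syllables; the first syllable is syllable 1 (lu:).
  → primary stress on syllable 1.
Suffixed `lu:.li:.do.re.ru:l.re:.sti:.gun` (8 syllables):
  The word has 8 syllables; the first syllable is syllable 1 (lu:).
  → primary stress on syllable 1.

no: stays on 1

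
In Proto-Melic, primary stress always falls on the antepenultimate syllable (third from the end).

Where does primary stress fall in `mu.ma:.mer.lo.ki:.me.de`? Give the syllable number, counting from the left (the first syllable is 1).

5

The word has 7 syllables; the antepenultimate syllable (third from the end) is syllable 5 (ki:).
Primary stress: syllable 5 → mu.ma:.mer.lo.ˈki:.me.de.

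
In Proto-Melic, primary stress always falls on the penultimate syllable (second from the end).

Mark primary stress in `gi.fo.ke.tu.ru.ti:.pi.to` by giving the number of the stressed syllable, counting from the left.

7

The word has 8 syllables; the penultimate syllable (second from the end) is syllable 7 (pi).
Primary stress: syllable 7 → gi.fo.ke.tu.ru.ti:.ˈpi.to.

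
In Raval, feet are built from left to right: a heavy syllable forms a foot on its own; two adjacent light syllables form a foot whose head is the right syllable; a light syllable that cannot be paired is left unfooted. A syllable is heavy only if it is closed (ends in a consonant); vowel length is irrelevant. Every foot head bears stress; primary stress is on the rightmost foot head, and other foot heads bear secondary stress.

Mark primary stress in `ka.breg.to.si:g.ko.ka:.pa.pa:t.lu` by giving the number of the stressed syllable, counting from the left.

8

Weights: 1 ka L, 2 breg H, 3 to L, 4 si:g H, 5 ko L, 6 ka: L, 7 pa L, 8 pa:t H, 9 lu L.
Parse left to right (heavy = foot alone; LL = one foot; stranded L unfooted): ka (ˈbreg) to (ˈsi:g) (ko.ˈka:) pa (ˈpa:t) lu.
Foot heads: 2, 4, 6, 8.
Primary stress on the rightmost head = syllable 8.
Primary stress: syllable 8 → ka.breg.to.si:g.ko.ka:.pa.ˈpa:t.lu.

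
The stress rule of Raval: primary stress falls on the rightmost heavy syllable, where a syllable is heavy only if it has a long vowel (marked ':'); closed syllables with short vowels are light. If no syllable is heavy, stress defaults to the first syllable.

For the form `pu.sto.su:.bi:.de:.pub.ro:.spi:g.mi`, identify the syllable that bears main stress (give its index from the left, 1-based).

8

Weights: 1 pu L, 2 sto L, 3 su: H, 4 bi: H, 5 de: H, 6 pub L, 7 ro: H, 8 spi:g H, 9 mi L.
Heavy syllables in the domain: 3, 4, 5, 7, 8. The rightmost is syllable 8 (spi:g).
Primary stress: syllable 8 → pu.sto.su:.bi:.de:.pub.ro:.ˈspi:g.mi.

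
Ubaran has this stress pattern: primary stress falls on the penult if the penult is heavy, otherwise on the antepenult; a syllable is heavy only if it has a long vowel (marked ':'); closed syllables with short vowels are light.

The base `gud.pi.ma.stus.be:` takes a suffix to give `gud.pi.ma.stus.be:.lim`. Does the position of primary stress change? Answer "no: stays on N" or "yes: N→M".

yes: 3→5

Base `gud.pi.ma.stus.be:` (5 syllables):
  Weights: 3 ma L, 4 stus L, 5 be: H.
  The penult (syllable 4, stus) is light, so stress falls on the antepenult (syllable 3, ma).
  → primary stress on syllable 3.
Suffixed `gud.pi.ma.stus.be:.lim` (6 syllables):
  Weights: 4 stus L, 5 be: H, 6 lim L.
  The penult (syllable 5, be:) is heavy, so it takes stress.
  → primary stress on syllable 5.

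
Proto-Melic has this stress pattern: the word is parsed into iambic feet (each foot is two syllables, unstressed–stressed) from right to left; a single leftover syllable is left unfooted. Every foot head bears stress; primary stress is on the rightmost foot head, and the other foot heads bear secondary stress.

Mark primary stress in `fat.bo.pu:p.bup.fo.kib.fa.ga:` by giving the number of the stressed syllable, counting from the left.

Parse right to left into iambic (σˈσ) feet: (fat.ˈbo) (pu:p.ˈbup) (fo.ˈkib) (fa.ˈga:).
Foot heads (stressed positions): 2, 4, 6, 8.
End Rule Rightmost: primary stress on the rightmost head = syllable 8.
Primary stress: syllable 8 → fat.bo.pu:p.bup.fo.kib.fa.ˈga:.

8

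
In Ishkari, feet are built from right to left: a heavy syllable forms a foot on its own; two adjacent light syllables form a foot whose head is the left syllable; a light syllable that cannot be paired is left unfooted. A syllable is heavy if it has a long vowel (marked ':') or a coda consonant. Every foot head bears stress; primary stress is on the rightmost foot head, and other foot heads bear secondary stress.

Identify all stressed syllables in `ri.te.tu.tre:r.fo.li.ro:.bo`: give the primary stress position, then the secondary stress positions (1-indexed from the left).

primary 7, secondary 2, 4, 5

Weights: 1 ri L, 2 te L, 3 tu L, 4 tre:r H, 5 fo L, 6 li L, 7 ro: H, 8 bo L.
Parse right to left (heavy = foot alone; LL = one foot; stranded L unfooted): ri (ˈte.tu) (ˈtre:r) (ˈfo.li) (ˈro:) bo.
Foot heads: 2, 4, 5, 7.
Primary stress on the rightmost head = syllable 7.
Secondary stress on 2, 4, 5: ri.ˌte.tu.ˌtre:r.ˌfo.li.ˈro:.bo.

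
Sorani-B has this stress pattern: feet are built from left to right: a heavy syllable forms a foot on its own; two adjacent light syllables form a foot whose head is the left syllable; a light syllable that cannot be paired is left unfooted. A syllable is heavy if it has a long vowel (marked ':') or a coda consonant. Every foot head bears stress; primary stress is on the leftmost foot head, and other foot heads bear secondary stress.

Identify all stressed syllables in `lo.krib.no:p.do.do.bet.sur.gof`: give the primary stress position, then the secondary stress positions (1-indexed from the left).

primary 2, secondary 3, 4, 6, 7, 8

Weights: 1 lo L, 2 krib H, 3 no:p H, 4 do L, 5 do L, 6 bet H, 7 sur H, 8 gof H.
Parse left to right (heavy = foot alone; LL = one foot; stranded L unfooted): lo (ˈkrib) (ˈno:p) (ˈdo.do) (ˈbet) (ˈsur) (ˈgof).
Foot heads: 2, 3, 4, 6, 7, 8.
Primary stress on the leftmost head = syllable 2.
Secondary stress on 3, 4, 6, 7, 8: lo.ˈkrib.ˌno:p.ˌdo.do.ˌbet.ˌsur.ˌgof.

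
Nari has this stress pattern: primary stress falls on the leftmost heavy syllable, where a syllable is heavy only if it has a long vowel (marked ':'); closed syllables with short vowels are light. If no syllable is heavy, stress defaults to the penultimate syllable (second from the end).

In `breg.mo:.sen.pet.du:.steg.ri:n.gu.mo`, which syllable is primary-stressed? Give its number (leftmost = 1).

Weights: 1 breg L, 2 mo: H, 3 sen L, 4 pet L, 5 du: H, 6 steg L, 7 ri:n H, 8 gu L, 9 mo L.
Heavy syllables in the domain: 2, 5, 7. The leftmost is syllable 2 (mo:).
Primary stress: syllable 2 → breg.ˈmo:.sen.pet.du:.steg.ri:n.gu.mo.

2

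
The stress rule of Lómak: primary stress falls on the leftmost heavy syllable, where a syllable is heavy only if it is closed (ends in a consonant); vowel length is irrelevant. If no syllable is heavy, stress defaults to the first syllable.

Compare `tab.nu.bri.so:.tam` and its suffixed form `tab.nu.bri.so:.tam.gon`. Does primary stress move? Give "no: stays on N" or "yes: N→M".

no: stays on 1

Base `tab.nu.bri.so:.tam` (5 syllables):
  Weights: 1 tab H, 2 nu L, 3 bri L, 4 so: L, 5 tam H.
  Heavy syllables in the domain: 1, 5. The leftmost is syllable 1 (tab).
  → primary stress on syllable 1.
Suffixed `tab.nu.bri.so:.tam.gon` (6 syllables):
  Weights: 1 tab H, 2 nu L, 3 bri L, 4 so: L, 5 tam H, 6 gon H.
  Heavy syllables in the domain: 1, 5, 6. The leftmost is syllable 1 (tab).
  → primary stress on syllable 1.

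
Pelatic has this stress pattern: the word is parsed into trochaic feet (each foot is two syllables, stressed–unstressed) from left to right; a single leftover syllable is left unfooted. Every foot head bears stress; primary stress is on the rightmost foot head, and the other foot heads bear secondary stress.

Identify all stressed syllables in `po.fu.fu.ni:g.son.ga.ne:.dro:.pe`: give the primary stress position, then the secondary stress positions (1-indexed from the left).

Parse left to right into trochaic (ˈσσ) feet: (ˈpo.fu) (ˈfu.ni:g) (ˈson.ga) (ˈne:.dro:) pe. Syllable 9 is left unfooted.
Foot heads (stressed positions): 1, 3, 5, 7.
End Rule Rightmost: primary stress on the rightmost head = syllable 7.
Secondary stress on 1, 3, 5: ˌpo.fu.ˌfu.ni:g.ˌson.ga.ˈne:.dro:.pe.

primary 7, secondary 1, 3, 5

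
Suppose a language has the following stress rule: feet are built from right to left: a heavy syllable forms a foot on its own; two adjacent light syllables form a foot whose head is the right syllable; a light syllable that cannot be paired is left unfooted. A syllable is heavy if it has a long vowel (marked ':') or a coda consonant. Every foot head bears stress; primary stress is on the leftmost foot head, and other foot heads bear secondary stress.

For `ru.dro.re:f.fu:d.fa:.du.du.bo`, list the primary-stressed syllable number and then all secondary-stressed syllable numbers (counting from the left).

Weights: 1 ru L, 2 dro L, 3 re:f H, 4 fu:d H, 5 fa: H, 6 du L, 7 du L, 8 bo L.
Parse right to left (heavy = foot alone; LL = one foot; stranded L unfooted): (ru.ˈdro) (ˈre:f) (ˈfu:d) (ˈfa:) du (du.ˈbo).
Foot heads: 2, 3, 4, 5, 8.
Primary stress on the leftmost head = syllable 2.
Secondary stress on 3, 4, 5, 8: ru.ˈdro.ˌre:f.ˌfu:d.ˌfa:.du.du.ˌbo.

primary 2, secondary 3, 4, 5, 8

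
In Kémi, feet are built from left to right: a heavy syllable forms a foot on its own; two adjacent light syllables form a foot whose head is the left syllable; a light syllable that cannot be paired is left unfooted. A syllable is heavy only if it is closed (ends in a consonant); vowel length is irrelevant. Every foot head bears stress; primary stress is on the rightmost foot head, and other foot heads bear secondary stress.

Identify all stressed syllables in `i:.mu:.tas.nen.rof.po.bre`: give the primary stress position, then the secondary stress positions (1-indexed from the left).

primary 6, secondary 1, 3, 4, 5

Weights: 1 i: L, 2 mu: L, 3 tas H, 4 nen H, 5 rof H, 6 po L, 7 bre L.
Parse left to right (heavy = foot alone; LL = one foot; stranded L unfooted): (ˈi:.mu:) (ˈtas) (ˈnen) (ˈrof) (ˈpo.bre).
Foot heads: 1, 3, 4, 5, 6.
Primary stress on the rightmost head = syllable 6.
Secondary stress on 1, 3, 4, 5: ˌi:.mu:.ˌtas.ˌnen.ˌrof.ˈpo.bre.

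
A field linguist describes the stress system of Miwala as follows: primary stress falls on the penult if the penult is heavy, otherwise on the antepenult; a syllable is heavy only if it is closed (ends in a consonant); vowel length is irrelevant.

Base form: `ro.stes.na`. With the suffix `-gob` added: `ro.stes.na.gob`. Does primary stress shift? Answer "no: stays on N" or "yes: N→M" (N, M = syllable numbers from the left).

Base `ro.stes.na` (3 syllables):
  Weights: 1 ro L, 2 stes H, 3 na L.
  The penult (syllable 2, stes) is heavy, so it takes stress.
  → primary stress on syllable 2.
Suffixed `ro.stes.na.gob` (4 syllables):
  Weights: 2 stes H, 3 na L, 4 gob H.
  The penult (syllable 3, na) is light, so stress falls on the antepenult (syllable 2, stes).
  → primary stress on syllable 2.

no: stays on 2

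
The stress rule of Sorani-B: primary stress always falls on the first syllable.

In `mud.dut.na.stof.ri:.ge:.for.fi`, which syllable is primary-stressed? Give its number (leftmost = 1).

The word has 8 syllables; the first syllable is syllable 1 (mud).
Primary stress: syllable 1 → ˈmud.dut.na.stof.ri:.ge:.for.fi.

1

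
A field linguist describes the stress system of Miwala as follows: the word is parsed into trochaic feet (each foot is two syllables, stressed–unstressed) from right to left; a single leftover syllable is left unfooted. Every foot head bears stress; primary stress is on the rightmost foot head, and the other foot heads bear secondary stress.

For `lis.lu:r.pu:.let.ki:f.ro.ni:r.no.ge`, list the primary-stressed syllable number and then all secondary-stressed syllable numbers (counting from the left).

primary 8, secondary 2, 4, 6

Parse right to left into trochaic (ˈσσ) feet: lis (ˈlu:r.pu:) (ˈlet.ki:f) (ˈro.ni:r) (ˈno.ge). Syllable 1 is left unfooted.
Foot heads (stressed positions): 2, 4, 6, 8.
End Rule Rightmost: primary stress on the rightmost head = syllable 8.
Secondary stress on 2, 4, 6: lis.ˌlu:r.pu:.ˌlet.ki:f.ˌro.ni:r.ˈno.ge.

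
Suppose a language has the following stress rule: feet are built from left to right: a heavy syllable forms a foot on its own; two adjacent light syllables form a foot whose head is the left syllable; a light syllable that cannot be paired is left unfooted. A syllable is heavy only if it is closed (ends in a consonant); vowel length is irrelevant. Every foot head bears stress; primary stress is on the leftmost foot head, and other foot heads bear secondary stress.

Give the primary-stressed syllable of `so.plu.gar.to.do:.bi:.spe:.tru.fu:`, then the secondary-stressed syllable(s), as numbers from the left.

primary 1, secondary 3, 4, 6, 8

Weights: 1 so L, 2 plu L, 3 gar H, 4 to L, 5 do: L, 6 bi: L, 7 spe: L, 8 tru L, 9 fu: L.
Parse left to right (heavy = foot alone; LL = one foot; stranded L unfooted): (ˈso.plu) (ˈgar) (ˈto.do:) (ˈbi:.spe:) (ˈtru.fu:).
Foot heads: 1, 3, 4, 6, 8.
Primary stress on the leftmost head = syllable 1.
Secondary stress on 3, 4, 6, 8: ˈso.plu.ˌgar.ˌto.do:.ˌbi:.spe:.ˌtru.fu:.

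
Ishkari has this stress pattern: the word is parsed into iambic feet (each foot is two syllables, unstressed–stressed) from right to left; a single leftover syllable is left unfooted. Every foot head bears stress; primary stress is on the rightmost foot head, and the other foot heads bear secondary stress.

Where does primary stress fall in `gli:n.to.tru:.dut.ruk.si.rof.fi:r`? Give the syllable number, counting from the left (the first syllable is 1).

8

Parse right to left into iambic (σˈσ) feet: (gli:n.ˈto) (tru:.ˈdut) (ruk.ˈsi) (rof.ˈfi:r).
Foot heads (stressed positions): 2, 4, 6, 8.
End Rule Rightmost: primary stress on the rightmost head = syllable 8.
Primary stress: syllable 8 → gli:n.to.tru:.dut.ruk.si.rof.ˈfi:r.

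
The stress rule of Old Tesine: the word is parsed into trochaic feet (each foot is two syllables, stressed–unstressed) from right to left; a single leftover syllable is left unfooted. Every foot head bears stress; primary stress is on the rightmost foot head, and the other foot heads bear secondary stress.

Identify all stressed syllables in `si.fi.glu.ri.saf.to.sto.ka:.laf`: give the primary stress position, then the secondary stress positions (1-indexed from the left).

Parse right to left into trochaic (ˈσσ) feet: si (ˈfi.glu) (ˈri.saf) (ˈto.sto) (ˈka:.laf). Syllable 1 is left unfooted.
Foot heads (stressed positions): 2, 4, 6, 8.
End Rule Rightmost: primary stress on the rightmost head = syllable 8.
Secondary stress on 2, 4, 6: si.ˌfi.glu.ˌri.saf.ˌto.sto.ˈka:.laf.

primary 8, secondary 2, 4, 6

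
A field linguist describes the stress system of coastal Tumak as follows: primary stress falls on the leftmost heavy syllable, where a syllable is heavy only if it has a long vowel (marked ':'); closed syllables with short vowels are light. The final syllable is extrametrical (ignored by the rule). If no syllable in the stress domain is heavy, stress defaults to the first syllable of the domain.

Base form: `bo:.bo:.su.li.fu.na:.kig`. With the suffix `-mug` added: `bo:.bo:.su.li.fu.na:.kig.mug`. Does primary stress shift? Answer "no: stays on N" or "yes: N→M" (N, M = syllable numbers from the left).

Base `bo:.bo:.su.li.fu.na:.kig` (7 syllables):
  The final syllable (7, kig) is extrametrical; the stress domain is syllables 1–6.
  Weights: 1 bo: H, 2 bo: H, 3 su L, 4 li L, 5 fu L, 6 na: H.
  Heavy syllables in the domain: 1, 2, 6. The leftmost is syllable 1 (bo:).
  → primary stress on syllable 1.
Suffixed `bo:.bo:.su.li.fu.na:.kig.mug` (8 syllables):
  The final syllable (8, mug) is extrametrical; the stress domain is syllables 1–7.
  Weights: 1 bo: H, 2 bo: H, 3 su L, 4 li L, 5 fu L, 6 na: H, 7 kig L.
  Heavy syllables in the domain: 1, 2, 6. The leftmost is syllable 1 (bo:).
  → primary stress on syllable 1.

no: stays on 1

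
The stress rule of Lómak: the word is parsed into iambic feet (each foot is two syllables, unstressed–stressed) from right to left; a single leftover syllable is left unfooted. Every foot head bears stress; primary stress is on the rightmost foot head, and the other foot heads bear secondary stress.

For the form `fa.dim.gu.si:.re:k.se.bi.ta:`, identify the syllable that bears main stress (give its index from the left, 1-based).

Parse right to left into iambic (σˈσ) feet: (fa.ˈdim) (gu.ˈsi:) (re:k.ˈse) (bi.ˈta:).
Foot heads (stressed positions): 2, 4, 6, 8.
End Rule Rightmost: primary stress on the rightmost head = syllable 8.
Primary stress: syllable 8 → fa.dim.gu.si:.re:k.se.bi.ˈta:.

8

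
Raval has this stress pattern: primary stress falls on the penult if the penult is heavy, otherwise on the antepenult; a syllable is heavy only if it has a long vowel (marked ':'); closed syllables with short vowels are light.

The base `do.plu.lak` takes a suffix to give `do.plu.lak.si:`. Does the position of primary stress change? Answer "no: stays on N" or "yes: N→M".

yes: 1→2

Base `do.plu.lak` (3 syllables):
  Weights: 1 do L, 2 plu L, 3 lak L.
  The penult (syllable 2, plu) is light, so stress falls on the antepenult (syllable 1, do).
  → primary stress on syllable 1.
Suffixed `do.plu.lak.si:` (4 syllables):
  Weights: 2 plu L, 3 lak L, 4 si: H.
  The penult (syllable 3, lak) is light, so stress falls on the antepenult (syllable 2, plu).
  → primary stress on syllable 2.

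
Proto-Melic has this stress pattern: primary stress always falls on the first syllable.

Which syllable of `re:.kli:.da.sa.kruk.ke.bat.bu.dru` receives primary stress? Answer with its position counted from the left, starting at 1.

The word has 9 syllables; the first syllable is syllable 1 (re:).
Primary stress: syllable 1 → ˈre:.kli:.da.sa.kruk.ke.bat.bu.dru.

1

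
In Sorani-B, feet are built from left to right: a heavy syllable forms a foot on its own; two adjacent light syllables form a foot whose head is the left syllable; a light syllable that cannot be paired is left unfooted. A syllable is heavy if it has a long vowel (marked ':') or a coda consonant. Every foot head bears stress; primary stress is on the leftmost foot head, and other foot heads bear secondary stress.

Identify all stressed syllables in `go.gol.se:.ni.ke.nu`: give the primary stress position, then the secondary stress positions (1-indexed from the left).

primary 2, secondary 3, 4

Weights: 1 go L, 2 gol H, 3 se: H, 4 ni L, 5 ke L, 6 nu L.
Parse left to right (heavy = foot alone; LL = one foot; stranded L unfooted): go (ˈgol) (ˈse:) (ˈni.ke) nu.
Foot heads: 2, 3, 4.
Primary stress on the leftmost head = syllable 2.
Secondary stress on 3, 4: go.ˈgol.ˌse:.ˌni.ke.nu.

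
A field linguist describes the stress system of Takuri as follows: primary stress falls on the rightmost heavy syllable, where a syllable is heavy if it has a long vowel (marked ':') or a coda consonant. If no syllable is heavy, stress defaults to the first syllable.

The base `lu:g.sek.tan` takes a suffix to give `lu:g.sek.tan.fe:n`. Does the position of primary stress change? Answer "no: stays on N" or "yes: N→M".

Base `lu:g.sek.tan` (3 syllables):
  Weights: 1 lu:g H, 2 sek H, 3 tan H.
  Heavy syllables in the domain: 1, 2, 3. The rightmost is syllable 3 (tan).
  → primary stress on syllable 3.
Suffixed `lu:g.sek.tan.fe:n` (4 syllables):
  Weights: 1 lu:g H, 2 sek H, 3 tan H, 4 fe:n H.
  Heavy syllables in the domain: 1, 2, 3, 4. The rightmost is syllable 4 (fe:n).
  → primary stress on syllable 4.

yes: 3→4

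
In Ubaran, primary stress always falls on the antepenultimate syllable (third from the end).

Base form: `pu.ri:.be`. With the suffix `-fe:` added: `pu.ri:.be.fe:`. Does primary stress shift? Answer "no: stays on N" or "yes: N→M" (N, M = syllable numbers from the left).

yes: 1→2

Base `pu.ri:.be` (3 syllables):
  The word has 3 syllables; the antepenultimate syllable (third from the end) is syllable 1 (pu).
  → primary stress on syllable 1.
Suffixed `pu.ri:.be.fe:` (4 syllables):
  The word has 4 syllables; the antepenultimate syllable (third from the end) is syllable 2 (ri:).
  → primary stress on syllable 2.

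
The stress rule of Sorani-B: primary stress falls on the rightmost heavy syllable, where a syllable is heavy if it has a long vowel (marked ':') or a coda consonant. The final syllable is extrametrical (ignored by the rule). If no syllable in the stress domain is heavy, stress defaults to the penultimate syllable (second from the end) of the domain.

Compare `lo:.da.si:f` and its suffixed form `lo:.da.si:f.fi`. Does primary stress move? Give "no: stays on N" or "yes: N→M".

Base `lo:.da.si:f` (3 syllables):
  The final syllable (3, si:f) is extrametrical; the stress domain is syllables 1–2.
  Weights: 1 lo: H, 2 da L.
  Heavy syllables in the domain: 1. The rightmost is syllable 1 (lo:).
  → primary stress on syllable 1.
Suffixed `lo:.da.si:f.fi` (4 syllables):
  The final syllable (4, fi) is extrametrical; the stress domain is syllables 1–3.
  Weights: 1 lo: H, 2 da L, 3 si:f H.
  Heavy syllables in the domain: 1, 3. The rightmost is syllable 3 (si:f).
  → primary stress on syllable 3.

yes: 1→3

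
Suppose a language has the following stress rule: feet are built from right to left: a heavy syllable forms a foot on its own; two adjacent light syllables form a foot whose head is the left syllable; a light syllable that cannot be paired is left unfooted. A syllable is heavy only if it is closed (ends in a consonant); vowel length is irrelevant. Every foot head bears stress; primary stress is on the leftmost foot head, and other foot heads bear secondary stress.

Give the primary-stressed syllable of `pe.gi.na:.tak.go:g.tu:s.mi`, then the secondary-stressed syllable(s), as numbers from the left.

primary 2, secondary 4, 5, 6

Weights: 1 pe L, 2 gi L, 3 na: L, 4 tak H, 5 go:g H, 6 tu:s H, 7 mi L.
Parse right to left (heavy = foot alone; LL = one foot; stranded L unfooted): pe (ˈgi.na:) (ˈtak) (ˈgo:g) (ˈtu:s) mi.
Foot heads: 2, 4, 5, 6.
Primary stress on the leftmost head = syllable 2.
Secondary stress on 4, 5, 6: pe.ˈgi.na:.ˌtak.ˌgo:g.ˌtu:s.mi.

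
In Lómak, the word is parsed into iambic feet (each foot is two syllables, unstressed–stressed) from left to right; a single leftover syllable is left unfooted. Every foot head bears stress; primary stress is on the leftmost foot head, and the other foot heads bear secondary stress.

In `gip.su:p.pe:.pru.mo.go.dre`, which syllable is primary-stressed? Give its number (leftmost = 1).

2

Parse left to right into iambic (σˈσ) feet: (gip.ˈsu:p) (pe:.ˈpru) (mo.ˈgo) dre. Syllable 7 is left unfooted.
Foot heads (stressed positions): 2, 4, 6.
End Rule Leftmost: primary stress on the leftmost head = syllable 2.
Primary stress: syllable 2 → gip.ˈsu:p.pe:.pru.mo.go.dre.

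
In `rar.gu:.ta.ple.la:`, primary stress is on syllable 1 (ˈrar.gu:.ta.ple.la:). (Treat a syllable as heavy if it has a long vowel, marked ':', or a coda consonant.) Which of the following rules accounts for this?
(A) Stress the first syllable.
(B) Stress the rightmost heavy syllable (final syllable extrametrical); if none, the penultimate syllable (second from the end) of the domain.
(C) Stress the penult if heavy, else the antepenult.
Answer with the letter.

Rule A → syllable 1 ✓.
Rule B → syllable 2 (observed: 1).
Rule C → syllable 3 (observed: 1).

A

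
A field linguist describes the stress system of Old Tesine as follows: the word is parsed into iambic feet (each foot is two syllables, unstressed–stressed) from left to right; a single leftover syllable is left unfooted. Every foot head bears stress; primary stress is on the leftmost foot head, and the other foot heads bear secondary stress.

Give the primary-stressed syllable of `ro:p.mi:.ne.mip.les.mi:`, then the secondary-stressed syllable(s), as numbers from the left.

Parse left to right into iambic (σˈσ) feet: (ro:p.ˈmi:) (ne.ˈmip) (les.ˈmi:).
Foot heads (stressed positions): 2, 4, 6.
End Rule Leftmost: primary stress on the leftmost head = syllable 2.
Secondary stress on 4, 6: ro:p.ˈmi:.ne.ˌmip.les.ˌmi:.

primary 2, secondary 4, 6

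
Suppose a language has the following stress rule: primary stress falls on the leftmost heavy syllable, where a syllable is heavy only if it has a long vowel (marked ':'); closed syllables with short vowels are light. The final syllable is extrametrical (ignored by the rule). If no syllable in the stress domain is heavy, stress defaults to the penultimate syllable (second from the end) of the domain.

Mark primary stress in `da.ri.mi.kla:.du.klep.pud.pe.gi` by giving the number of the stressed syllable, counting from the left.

The final syllable (9, gi) is extrametrical; the stress domain is syllables 1–8.
Weights: 1 da L, 2 ri L, 3 mi L, 4 kla: H, 5 du L, 6 klep L, 7 pud L, 8 pe L.
Heavy syllables in the domain: 4. The leftmost is syllable 4 (kla:).
Primary stress: syllable 4 → da.ri.mi.ˈkla:.du.klep.pud.pe.gi.

4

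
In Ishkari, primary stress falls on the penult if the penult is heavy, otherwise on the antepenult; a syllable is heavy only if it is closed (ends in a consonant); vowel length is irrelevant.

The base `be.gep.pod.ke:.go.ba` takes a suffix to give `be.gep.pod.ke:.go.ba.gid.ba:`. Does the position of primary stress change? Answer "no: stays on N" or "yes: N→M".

yes: 4→7

Base `be.gep.pod.ke:.go.ba` (6 syllables):
  Weights: 4 ke: L, 5 go L, 6 ba L.
  The penult (syllable 5, go) is light, so stress falls on the antepenult (syllable 4, ke:).
  → primary stress on syllable 4.
Suffixed `be.gep.pod.ke:.go.ba.gid.ba:` (8 syllables):
  Weights: 6 ba L, 7 gid H, 8 ba: L.
  The penult (syllable 7, gid) is heavy, so it takes stress.
  → primary stress on syllable 7.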